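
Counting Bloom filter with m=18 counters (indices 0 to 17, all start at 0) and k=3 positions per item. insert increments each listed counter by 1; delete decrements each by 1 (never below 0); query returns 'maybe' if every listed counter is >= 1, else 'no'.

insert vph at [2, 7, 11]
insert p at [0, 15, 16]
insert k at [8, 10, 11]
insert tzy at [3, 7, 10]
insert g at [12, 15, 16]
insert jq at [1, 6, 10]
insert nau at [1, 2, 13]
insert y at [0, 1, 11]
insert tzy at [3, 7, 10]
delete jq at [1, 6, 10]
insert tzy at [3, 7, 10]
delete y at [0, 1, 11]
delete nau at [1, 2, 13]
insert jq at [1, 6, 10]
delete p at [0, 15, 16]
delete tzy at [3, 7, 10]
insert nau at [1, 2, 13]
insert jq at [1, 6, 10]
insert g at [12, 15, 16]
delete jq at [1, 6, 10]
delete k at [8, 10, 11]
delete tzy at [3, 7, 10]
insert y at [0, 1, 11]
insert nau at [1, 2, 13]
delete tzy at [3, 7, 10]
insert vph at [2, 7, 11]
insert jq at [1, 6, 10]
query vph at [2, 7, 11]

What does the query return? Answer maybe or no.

Answer: maybe

Derivation:
Step 1: insert vph at [2, 7, 11] -> counters=[0,0,1,0,0,0,0,1,0,0,0,1,0,0,0,0,0,0]
Step 2: insert p at [0, 15, 16] -> counters=[1,0,1,0,0,0,0,1,0,0,0,1,0,0,0,1,1,0]
Step 3: insert k at [8, 10, 11] -> counters=[1,0,1,0,0,0,0,1,1,0,1,2,0,0,0,1,1,0]
Step 4: insert tzy at [3, 7, 10] -> counters=[1,0,1,1,0,0,0,2,1,0,2,2,0,0,0,1,1,0]
Step 5: insert g at [12, 15, 16] -> counters=[1,0,1,1,0,0,0,2,1,0,2,2,1,0,0,2,2,0]
Step 6: insert jq at [1, 6, 10] -> counters=[1,1,1,1,0,0,1,2,1,0,3,2,1,0,0,2,2,0]
Step 7: insert nau at [1, 2, 13] -> counters=[1,2,2,1,0,0,1,2,1,0,3,2,1,1,0,2,2,0]
Step 8: insert y at [0, 1, 11] -> counters=[2,3,2,1,0,0,1,2,1,0,3,3,1,1,0,2,2,0]
Step 9: insert tzy at [3, 7, 10] -> counters=[2,3,2,2,0,0,1,3,1,0,4,3,1,1,0,2,2,0]
Step 10: delete jq at [1, 6, 10] -> counters=[2,2,2,2,0,0,0,3,1,0,3,3,1,1,0,2,2,0]
Step 11: insert tzy at [3, 7, 10] -> counters=[2,2,2,3,0,0,0,4,1,0,4,3,1,1,0,2,2,0]
Step 12: delete y at [0, 1, 11] -> counters=[1,1,2,3,0,0,0,4,1,0,4,2,1,1,0,2,2,0]
Step 13: delete nau at [1, 2, 13] -> counters=[1,0,1,3,0,0,0,4,1,0,4,2,1,0,0,2,2,0]
Step 14: insert jq at [1, 6, 10] -> counters=[1,1,1,3,0,0,1,4,1,0,5,2,1,0,0,2,2,0]
Step 15: delete p at [0, 15, 16] -> counters=[0,1,1,3,0,0,1,4,1,0,5,2,1,0,0,1,1,0]
Step 16: delete tzy at [3, 7, 10] -> counters=[0,1,1,2,0,0,1,3,1,0,4,2,1,0,0,1,1,0]
Step 17: insert nau at [1, 2, 13] -> counters=[0,2,2,2,0,0,1,3,1,0,4,2,1,1,0,1,1,0]
Step 18: insert jq at [1, 6, 10] -> counters=[0,3,2,2,0,0,2,3,1,0,5,2,1,1,0,1,1,0]
Step 19: insert g at [12, 15, 16] -> counters=[0,3,2,2,0,0,2,3,1,0,5,2,2,1,0,2,2,0]
Step 20: delete jq at [1, 6, 10] -> counters=[0,2,2,2,0,0,1,3,1,0,4,2,2,1,0,2,2,0]
Step 21: delete k at [8, 10, 11] -> counters=[0,2,2,2,0,0,1,3,0,0,3,1,2,1,0,2,2,0]
Step 22: delete tzy at [3, 7, 10] -> counters=[0,2,2,1,0,0,1,2,0,0,2,1,2,1,0,2,2,0]
Step 23: insert y at [0, 1, 11] -> counters=[1,3,2,1,0,0,1,2,0,0,2,2,2,1,0,2,2,0]
Step 24: insert nau at [1, 2, 13] -> counters=[1,4,3,1,0,0,1,2,0,0,2,2,2,2,0,2,2,0]
Step 25: delete tzy at [3, 7, 10] -> counters=[1,4,3,0,0,0,1,1,0,0,1,2,2,2,0,2,2,0]
Step 26: insert vph at [2, 7, 11] -> counters=[1,4,4,0,0,0,1,2,0,0,1,3,2,2,0,2,2,0]
Step 27: insert jq at [1, 6, 10] -> counters=[1,5,4,0,0,0,2,2,0,0,2,3,2,2,0,2,2,0]
Query vph: check counters[2]=4 counters[7]=2 counters[11]=3 -> maybe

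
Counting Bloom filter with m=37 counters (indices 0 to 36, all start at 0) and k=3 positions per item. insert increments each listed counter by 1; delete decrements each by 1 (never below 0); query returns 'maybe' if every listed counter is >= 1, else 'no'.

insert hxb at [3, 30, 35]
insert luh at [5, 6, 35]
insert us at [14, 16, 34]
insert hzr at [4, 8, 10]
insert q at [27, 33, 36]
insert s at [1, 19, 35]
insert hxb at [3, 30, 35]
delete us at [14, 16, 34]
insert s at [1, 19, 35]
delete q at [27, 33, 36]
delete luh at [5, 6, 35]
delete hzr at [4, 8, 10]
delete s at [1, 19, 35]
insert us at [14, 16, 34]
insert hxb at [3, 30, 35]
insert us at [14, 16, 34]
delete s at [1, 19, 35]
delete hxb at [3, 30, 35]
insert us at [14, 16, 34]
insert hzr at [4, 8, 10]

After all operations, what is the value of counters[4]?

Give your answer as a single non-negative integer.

Step 1: insert hxb at [3, 30, 35] -> counters=[0,0,0,1,0,0,0,0,0,0,0,0,0,0,0,0,0,0,0,0,0,0,0,0,0,0,0,0,0,0,1,0,0,0,0,1,0]
Step 2: insert luh at [5, 6, 35] -> counters=[0,0,0,1,0,1,1,0,0,0,0,0,0,0,0,0,0,0,0,0,0,0,0,0,0,0,0,0,0,0,1,0,0,0,0,2,0]
Step 3: insert us at [14, 16, 34] -> counters=[0,0,0,1,0,1,1,0,0,0,0,0,0,0,1,0,1,0,0,0,0,0,0,0,0,0,0,0,0,0,1,0,0,0,1,2,0]
Step 4: insert hzr at [4, 8, 10] -> counters=[0,0,0,1,1,1,1,0,1,0,1,0,0,0,1,0,1,0,0,0,0,0,0,0,0,0,0,0,0,0,1,0,0,0,1,2,0]
Step 5: insert q at [27, 33, 36] -> counters=[0,0,0,1,1,1,1,0,1,0,1,0,0,0,1,0,1,0,0,0,0,0,0,0,0,0,0,1,0,0,1,0,0,1,1,2,1]
Step 6: insert s at [1, 19, 35] -> counters=[0,1,0,1,1,1,1,0,1,0,1,0,0,0,1,0,1,0,0,1,0,0,0,0,0,0,0,1,0,0,1,0,0,1,1,3,1]
Step 7: insert hxb at [3, 30, 35] -> counters=[0,1,0,2,1,1,1,0,1,0,1,0,0,0,1,0,1,0,0,1,0,0,0,0,0,0,0,1,0,0,2,0,0,1,1,4,1]
Step 8: delete us at [14, 16, 34] -> counters=[0,1,0,2,1,1,1,0,1,0,1,0,0,0,0,0,0,0,0,1,0,0,0,0,0,0,0,1,0,0,2,0,0,1,0,4,1]
Step 9: insert s at [1, 19, 35] -> counters=[0,2,0,2,1,1,1,0,1,0,1,0,0,0,0,0,0,0,0,2,0,0,0,0,0,0,0,1,0,0,2,0,0,1,0,5,1]
Step 10: delete q at [27, 33, 36] -> counters=[0,2,0,2,1,1,1,0,1,0,1,0,0,0,0,0,0,0,0,2,0,0,0,0,0,0,0,0,0,0,2,0,0,0,0,5,0]
Step 11: delete luh at [5, 6, 35] -> counters=[0,2,0,2,1,0,0,0,1,0,1,0,0,0,0,0,0,0,0,2,0,0,0,0,0,0,0,0,0,0,2,0,0,0,0,4,0]
Step 12: delete hzr at [4, 8, 10] -> counters=[0,2,0,2,0,0,0,0,0,0,0,0,0,0,0,0,0,0,0,2,0,0,0,0,0,0,0,0,0,0,2,0,0,0,0,4,0]
Step 13: delete s at [1, 19, 35] -> counters=[0,1,0,2,0,0,0,0,0,0,0,0,0,0,0,0,0,0,0,1,0,0,0,0,0,0,0,0,0,0,2,0,0,0,0,3,0]
Step 14: insert us at [14, 16, 34] -> counters=[0,1,0,2,0,0,0,0,0,0,0,0,0,0,1,0,1,0,0,1,0,0,0,0,0,0,0,0,0,0,2,0,0,0,1,3,0]
Step 15: insert hxb at [3, 30, 35] -> counters=[0,1,0,3,0,0,0,0,0,0,0,0,0,0,1,0,1,0,0,1,0,0,0,0,0,0,0,0,0,0,3,0,0,0,1,4,0]
Step 16: insert us at [14, 16, 34] -> counters=[0,1,0,3,0,0,0,0,0,0,0,0,0,0,2,0,2,0,0,1,0,0,0,0,0,0,0,0,0,0,3,0,0,0,2,4,0]
Step 17: delete s at [1, 19, 35] -> counters=[0,0,0,3,0,0,0,0,0,0,0,0,0,0,2,0,2,0,0,0,0,0,0,0,0,0,0,0,0,0,3,0,0,0,2,3,0]
Step 18: delete hxb at [3, 30, 35] -> counters=[0,0,0,2,0,0,0,0,0,0,0,0,0,0,2,0,2,0,0,0,0,0,0,0,0,0,0,0,0,0,2,0,0,0,2,2,0]
Step 19: insert us at [14, 16, 34] -> counters=[0,0,0,2,0,0,0,0,0,0,0,0,0,0,3,0,3,0,0,0,0,0,0,0,0,0,0,0,0,0,2,0,0,0,3,2,0]
Step 20: insert hzr at [4, 8, 10] -> counters=[0,0,0,2,1,0,0,0,1,0,1,0,0,0,3,0,3,0,0,0,0,0,0,0,0,0,0,0,0,0,2,0,0,0,3,2,0]
Final counters=[0,0,0,2,1,0,0,0,1,0,1,0,0,0,3,0,3,0,0,0,0,0,0,0,0,0,0,0,0,0,2,0,0,0,3,2,0] -> counters[4]=1

Answer: 1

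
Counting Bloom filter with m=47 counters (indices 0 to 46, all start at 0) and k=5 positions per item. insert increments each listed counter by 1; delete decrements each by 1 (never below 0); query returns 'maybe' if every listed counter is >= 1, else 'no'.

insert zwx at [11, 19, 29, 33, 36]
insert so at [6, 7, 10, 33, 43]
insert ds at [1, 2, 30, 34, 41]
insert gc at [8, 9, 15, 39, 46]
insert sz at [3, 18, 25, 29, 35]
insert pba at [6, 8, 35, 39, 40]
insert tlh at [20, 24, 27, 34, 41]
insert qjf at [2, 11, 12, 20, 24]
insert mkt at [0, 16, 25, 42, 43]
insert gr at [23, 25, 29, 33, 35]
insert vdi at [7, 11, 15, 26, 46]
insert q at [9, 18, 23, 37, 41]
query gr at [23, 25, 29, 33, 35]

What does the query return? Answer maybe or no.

Step 1: insert zwx at [11, 19, 29, 33, 36] -> counters=[0,0,0,0,0,0,0,0,0,0,0,1,0,0,0,0,0,0,0,1,0,0,0,0,0,0,0,0,0,1,0,0,0,1,0,0,1,0,0,0,0,0,0,0,0,0,0]
Step 2: insert so at [6, 7, 10, 33, 43] -> counters=[0,0,0,0,0,0,1,1,0,0,1,1,0,0,0,0,0,0,0,1,0,0,0,0,0,0,0,0,0,1,0,0,0,2,0,0,1,0,0,0,0,0,0,1,0,0,0]
Step 3: insert ds at [1, 2, 30, 34, 41] -> counters=[0,1,1,0,0,0,1,1,0,0,1,1,0,0,0,0,0,0,0,1,0,0,0,0,0,0,0,0,0,1,1,0,0,2,1,0,1,0,0,0,0,1,0,1,0,0,0]
Step 4: insert gc at [8, 9, 15, 39, 46] -> counters=[0,1,1,0,0,0,1,1,1,1,1,1,0,0,0,1,0,0,0,1,0,0,0,0,0,0,0,0,0,1,1,0,0,2,1,0,1,0,0,1,0,1,0,1,0,0,1]
Step 5: insert sz at [3, 18, 25, 29, 35] -> counters=[0,1,1,1,0,0,1,1,1,1,1,1,0,0,0,1,0,0,1,1,0,0,0,0,0,1,0,0,0,2,1,0,0,2,1,1,1,0,0,1,0,1,0,1,0,0,1]
Step 6: insert pba at [6, 8, 35, 39, 40] -> counters=[0,1,1,1,0,0,2,1,2,1,1,1,0,0,0,1,0,0,1,1,0,0,0,0,0,1,0,0,0,2,1,0,0,2,1,2,1,0,0,2,1,1,0,1,0,0,1]
Step 7: insert tlh at [20, 24, 27, 34, 41] -> counters=[0,1,1,1,0,0,2,1,2,1,1,1,0,0,0,1,0,0,1,1,1,0,0,0,1,1,0,1,0,2,1,0,0,2,2,2,1,0,0,2,1,2,0,1,0,0,1]
Step 8: insert qjf at [2, 11, 12, 20, 24] -> counters=[0,1,2,1,0,0,2,1,2,1,1,2,1,0,0,1,0,0,1,1,2,0,0,0,2,1,0,1,0,2,1,0,0,2,2,2,1,0,0,2,1,2,0,1,0,0,1]
Step 9: insert mkt at [0, 16, 25, 42, 43] -> counters=[1,1,2,1,0,0,2,1,2,1,1,2,1,0,0,1,1,0,1,1,2,0,0,0,2,2,0,1,0,2,1,0,0,2,2,2,1,0,0,2,1,2,1,2,0,0,1]
Step 10: insert gr at [23, 25, 29, 33, 35] -> counters=[1,1,2,1,0,0,2,1,2,1,1,2,1,0,0,1,1,0,1,1,2,0,0,1,2,3,0,1,0,3,1,0,0,3,2,3,1,0,0,2,1,2,1,2,0,0,1]
Step 11: insert vdi at [7, 11, 15, 26, 46] -> counters=[1,1,2,1,0,0,2,2,2,1,1,3,1,0,0,2,1,0,1,1,2,0,0,1,2,3,1,1,0,3,1,0,0,3,2,3,1,0,0,2,1,2,1,2,0,0,2]
Step 12: insert q at [9, 18, 23, 37, 41] -> counters=[1,1,2,1,0,0,2,2,2,2,1,3,1,0,0,2,1,0,2,1,2,0,0,2,2,3,1,1,0,3,1,0,0,3,2,3,1,1,0,2,1,3,1,2,0,0,2]
Query gr: check counters[23]=2 counters[25]=3 counters[29]=3 counters[33]=3 counters[35]=3 -> maybe

Answer: maybe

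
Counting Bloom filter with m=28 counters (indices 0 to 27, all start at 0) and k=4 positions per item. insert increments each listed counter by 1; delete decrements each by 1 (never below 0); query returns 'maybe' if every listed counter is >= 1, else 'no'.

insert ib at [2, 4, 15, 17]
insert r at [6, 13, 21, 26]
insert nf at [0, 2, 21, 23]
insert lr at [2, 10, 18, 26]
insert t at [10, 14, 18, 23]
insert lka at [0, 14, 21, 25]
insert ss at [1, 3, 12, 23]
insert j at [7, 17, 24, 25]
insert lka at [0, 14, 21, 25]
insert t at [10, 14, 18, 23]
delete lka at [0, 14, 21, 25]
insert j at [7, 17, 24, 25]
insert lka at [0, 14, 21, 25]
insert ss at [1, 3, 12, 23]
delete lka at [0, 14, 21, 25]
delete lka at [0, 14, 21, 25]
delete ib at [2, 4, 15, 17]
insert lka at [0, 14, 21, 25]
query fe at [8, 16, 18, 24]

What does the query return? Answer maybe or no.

Step 1: insert ib at [2, 4, 15, 17] -> counters=[0,0,1,0,1,0,0,0,0,0,0,0,0,0,0,1,0,1,0,0,0,0,0,0,0,0,0,0]
Step 2: insert r at [6, 13, 21, 26] -> counters=[0,0,1,0,1,0,1,0,0,0,0,0,0,1,0,1,0,1,0,0,0,1,0,0,0,0,1,0]
Step 3: insert nf at [0, 2, 21, 23] -> counters=[1,0,2,0,1,0,1,0,0,0,0,0,0,1,0,1,0,1,0,0,0,2,0,1,0,0,1,0]
Step 4: insert lr at [2, 10, 18, 26] -> counters=[1,0,3,0,1,0,1,0,0,0,1,0,0,1,0,1,0,1,1,0,0,2,0,1,0,0,2,0]
Step 5: insert t at [10, 14, 18, 23] -> counters=[1,0,3,0,1,0,1,0,0,0,2,0,0,1,1,1,0,1,2,0,0,2,0,2,0,0,2,0]
Step 6: insert lka at [0, 14, 21, 25] -> counters=[2,0,3,0,1,0,1,0,0,0,2,0,0,1,2,1,0,1,2,0,0,3,0,2,0,1,2,0]
Step 7: insert ss at [1, 3, 12, 23] -> counters=[2,1,3,1,1,0,1,0,0,0,2,0,1,1,2,1,0,1,2,0,0,3,0,3,0,1,2,0]
Step 8: insert j at [7, 17, 24, 25] -> counters=[2,1,3,1,1,0,1,1,0,0,2,0,1,1,2,1,0,2,2,0,0,3,0,3,1,2,2,0]
Step 9: insert lka at [0, 14, 21, 25] -> counters=[3,1,3,1,1,0,1,1,0,0,2,0,1,1,3,1,0,2,2,0,0,4,0,3,1,3,2,0]
Step 10: insert t at [10, 14, 18, 23] -> counters=[3,1,3,1,1,0,1,1,0,0,3,0,1,1,4,1,0,2,3,0,0,4,0,4,1,3,2,0]
Step 11: delete lka at [0, 14, 21, 25] -> counters=[2,1,3,1,1,0,1,1,0,0,3,0,1,1,3,1,0,2,3,0,0,3,0,4,1,2,2,0]
Step 12: insert j at [7, 17, 24, 25] -> counters=[2,1,3,1,1,0,1,2,0,0,3,0,1,1,3,1,0,3,3,0,0,3,0,4,2,3,2,0]
Step 13: insert lka at [0, 14, 21, 25] -> counters=[3,1,3,1,1,0,1,2,0,0,3,0,1,1,4,1,0,3,3,0,0,4,0,4,2,4,2,0]
Step 14: insert ss at [1, 3, 12, 23] -> counters=[3,2,3,2,1,0,1,2,0,0,3,0,2,1,4,1,0,3,3,0,0,4,0,5,2,4,2,0]
Step 15: delete lka at [0, 14, 21, 25] -> counters=[2,2,3,2,1,0,1,2,0,0,3,0,2,1,3,1,0,3,3,0,0,3,0,5,2,3,2,0]
Step 16: delete lka at [0, 14, 21, 25] -> counters=[1,2,3,2,1,0,1,2,0,0,3,0,2,1,2,1,0,3,3,0,0,2,0,5,2,2,2,0]
Step 17: delete ib at [2, 4, 15, 17] -> counters=[1,2,2,2,0,0,1,2,0,0,3,0,2,1,2,0,0,2,3,0,0,2,0,5,2,2,2,0]
Step 18: insert lka at [0, 14, 21, 25] -> counters=[2,2,2,2,0,0,1,2,0,0,3,0,2,1,3,0,0,2,3,0,0,3,0,5,2,3,2,0]
Query fe: check counters[8]=0 counters[16]=0 counters[18]=3 counters[24]=2 -> no

Answer: no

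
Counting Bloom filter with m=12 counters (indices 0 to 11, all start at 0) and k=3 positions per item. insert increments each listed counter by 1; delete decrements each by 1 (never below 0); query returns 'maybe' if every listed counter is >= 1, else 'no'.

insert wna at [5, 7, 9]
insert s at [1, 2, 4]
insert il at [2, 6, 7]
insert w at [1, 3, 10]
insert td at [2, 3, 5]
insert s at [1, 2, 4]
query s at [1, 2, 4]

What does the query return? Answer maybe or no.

Step 1: insert wna at [5, 7, 9] -> counters=[0,0,0,0,0,1,0,1,0,1,0,0]
Step 2: insert s at [1, 2, 4] -> counters=[0,1,1,0,1,1,0,1,0,1,0,0]
Step 3: insert il at [2, 6, 7] -> counters=[0,1,2,0,1,1,1,2,0,1,0,0]
Step 4: insert w at [1, 3, 10] -> counters=[0,2,2,1,1,1,1,2,0,1,1,0]
Step 5: insert td at [2, 3, 5] -> counters=[0,2,3,2,1,2,1,2,0,1,1,0]
Step 6: insert s at [1, 2, 4] -> counters=[0,3,4,2,2,2,1,2,0,1,1,0]
Query s: check counters[1]=3 counters[2]=4 counters[4]=2 -> maybe

Answer: maybe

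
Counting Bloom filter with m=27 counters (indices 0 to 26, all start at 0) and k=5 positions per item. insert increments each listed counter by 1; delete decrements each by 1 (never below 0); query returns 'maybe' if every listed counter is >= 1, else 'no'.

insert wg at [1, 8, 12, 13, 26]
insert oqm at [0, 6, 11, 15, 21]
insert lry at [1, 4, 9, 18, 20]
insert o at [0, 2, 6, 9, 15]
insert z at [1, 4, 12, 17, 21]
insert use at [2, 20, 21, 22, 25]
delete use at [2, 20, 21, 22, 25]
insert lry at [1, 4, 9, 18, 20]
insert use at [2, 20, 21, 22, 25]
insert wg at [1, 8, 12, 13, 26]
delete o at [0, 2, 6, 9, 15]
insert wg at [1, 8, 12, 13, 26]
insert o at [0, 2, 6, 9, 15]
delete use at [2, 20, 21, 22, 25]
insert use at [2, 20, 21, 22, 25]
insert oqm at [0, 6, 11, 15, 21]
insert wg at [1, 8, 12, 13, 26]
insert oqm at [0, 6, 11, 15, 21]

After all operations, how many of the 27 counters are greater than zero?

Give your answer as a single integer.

Answer: 18

Derivation:
Step 1: insert wg at [1, 8, 12, 13, 26] -> counters=[0,1,0,0,0,0,0,0,1,0,0,0,1,1,0,0,0,0,0,0,0,0,0,0,0,0,1]
Step 2: insert oqm at [0, 6, 11, 15, 21] -> counters=[1,1,0,0,0,0,1,0,1,0,0,1,1,1,0,1,0,0,0,0,0,1,0,0,0,0,1]
Step 3: insert lry at [1, 4, 9, 18, 20] -> counters=[1,2,0,0,1,0,1,0,1,1,0,1,1,1,0,1,0,0,1,0,1,1,0,0,0,0,1]
Step 4: insert o at [0, 2, 6, 9, 15] -> counters=[2,2,1,0,1,0,2,0,1,2,0,1,1,1,0,2,0,0,1,0,1,1,0,0,0,0,1]
Step 5: insert z at [1, 4, 12, 17, 21] -> counters=[2,3,1,0,2,0,2,0,1,2,0,1,2,1,0,2,0,1,1,0,1,2,0,0,0,0,1]
Step 6: insert use at [2, 20, 21, 22, 25] -> counters=[2,3,2,0,2,0,2,0,1,2,0,1,2,1,0,2,0,1,1,0,2,3,1,0,0,1,1]
Step 7: delete use at [2, 20, 21, 22, 25] -> counters=[2,3,1,0,2,0,2,0,1,2,0,1,2,1,0,2,0,1,1,0,1,2,0,0,0,0,1]
Step 8: insert lry at [1, 4, 9, 18, 20] -> counters=[2,4,1,0,3,0,2,0,1,3,0,1,2,1,0,2,0,1,2,0,2,2,0,0,0,0,1]
Step 9: insert use at [2, 20, 21, 22, 25] -> counters=[2,4,2,0,3,0,2,0,1,3,0,1,2,1,0,2,0,1,2,0,3,3,1,0,0,1,1]
Step 10: insert wg at [1, 8, 12, 13, 26] -> counters=[2,5,2,0,3,0,2,0,2,3,0,1,3,2,0,2,0,1,2,0,3,3,1,0,0,1,2]
Step 11: delete o at [0, 2, 6, 9, 15] -> counters=[1,5,1,0,3,0,1,0,2,2,0,1,3,2,0,1,0,1,2,0,3,3,1,0,0,1,2]
Step 12: insert wg at [1, 8, 12, 13, 26] -> counters=[1,6,1,0,3,0,1,0,3,2,0,1,4,3,0,1,0,1,2,0,3,3,1,0,0,1,3]
Step 13: insert o at [0, 2, 6, 9, 15] -> counters=[2,6,2,0,3,0,2,0,3,3,0,1,4,3,0,2,0,1,2,0,3,3,1,0,0,1,3]
Step 14: delete use at [2, 20, 21, 22, 25] -> counters=[2,6,1,0,3,0,2,0,3,3,0,1,4,3,0,2,0,1,2,0,2,2,0,0,0,0,3]
Step 15: insert use at [2, 20, 21, 22, 25] -> counters=[2,6,2,0,3,0,2,0,3,3,0,1,4,3,0,2,0,1,2,0,3,3,1,0,0,1,3]
Step 16: insert oqm at [0, 6, 11, 15, 21] -> counters=[3,6,2,0,3,0,3,0,3,3,0,2,4,3,0,3,0,1,2,0,3,4,1,0,0,1,3]
Step 17: insert wg at [1, 8, 12, 13, 26] -> counters=[3,7,2,0,3,0,3,0,4,3,0,2,5,4,0,3,0,1,2,0,3,4,1,0,0,1,4]
Step 18: insert oqm at [0, 6, 11, 15, 21] -> counters=[4,7,2,0,3,0,4,0,4,3,0,3,5,4,0,4,0,1,2,0,3,5,1,0,0,1,4]
Final counters=[4,7,2,0,3,0,4,0,4,3,0,3,5,4,0,4,0,1,2,0,3,5,1,0,0,1,4] -> 18 nonzero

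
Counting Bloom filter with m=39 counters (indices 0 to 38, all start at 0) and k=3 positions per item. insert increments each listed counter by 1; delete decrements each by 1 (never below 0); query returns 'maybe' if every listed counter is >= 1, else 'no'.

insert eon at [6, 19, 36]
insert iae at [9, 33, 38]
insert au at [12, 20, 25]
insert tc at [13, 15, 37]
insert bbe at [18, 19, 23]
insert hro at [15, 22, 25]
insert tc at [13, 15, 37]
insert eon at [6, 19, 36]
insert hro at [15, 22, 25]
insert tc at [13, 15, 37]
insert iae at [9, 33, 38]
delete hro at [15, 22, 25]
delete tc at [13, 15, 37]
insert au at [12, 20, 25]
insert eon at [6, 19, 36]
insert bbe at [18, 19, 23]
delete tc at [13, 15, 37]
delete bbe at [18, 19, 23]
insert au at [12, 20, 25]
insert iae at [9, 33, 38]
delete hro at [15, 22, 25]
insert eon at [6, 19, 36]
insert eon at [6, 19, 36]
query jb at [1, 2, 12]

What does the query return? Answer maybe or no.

Step 1: insert eon at [6, 19, 36] -> counters=[0,0,0,0,0,0,1,0,0,0,0,0,0,0,0,0,0,0,0,1,0,0,0,0,0,0,0,0,0,0,0,0,0,0,0,0,1,0,0]
Step 2: insert iae at [9, 33, 38] -> counters=[0,0,0,0,0,0,1,0,0,1,0,0,0,0,0,0,0,0,0,1,0,0,0,0,0,0,0,0,0,0,0,0,0,1,0,0,1,0,1]
Step 3: insert au at [12, 20, 25] -> counters=[0,0,0,0,0,0,1,0,0,1,0,0,1,0,0,0,0,0,0,1,1,0,0,0,0,1,0,0,0,0,0,0,0,1,0,0,1,0,1]
Step 4: insert tc at [13, 15, 37] -> counters=[0,0,0,0,0,0,1,0,0,1,0,0,1,1,0,1,0,0,0,1,1,0,0,0,0,1,0,0,0,0,0,0,0,1,0,0,1,1,1]
Step 5: insert bbe at [18, 19, 23] -> counters=[0,0,0,0,0,0,1,0,0,1,0,0,1,1,0,1,0,0,1,2,1,0,0,1,0,1,0,0,0,0,0,0,0,1,0,0,1,1,1]
Step 6: insert hro at [15, 22, 25] -> counters=[0,0,0,0,0,0,1,0,0,1,0,0,1,1,0,2,0,0,1,2,1,0,1,1,0,2,0,0,0,0,0,0,0,1,0,0,1,1,1]
Step 7: insert tc at [13, 15, 37] -> counters=[0,0,0,0,0,0,1,0,0,1,0,0,1,2,0,3,0,0,1,2,1,0,1,1,0,2,0,0,0,0,0,0,0,1,0,0,1,2,1]
Step 8: insert eon at [6, 19, 36] -> counters=[0,0,0,0,0,0,2,0,0,1,0,0,1,2,0,3,0,0,1,3,1,0,1,1,0,2,0,0,0,0,0,0,0,1,0,0,2,2,1]
Step 9: insert hro at [15, 22, 25] -> counters=[0,0,0,0,0,0,2,0,0,1,0,0,1,2,0,4,0,0,1,3,1,0,2,1,0,3,0,0,0,0,0,0,0,1,0,0,2,2,1]
Step 10: insert tc at [13, 15, 37] -> counters=[0,0,0,0,0,0,2,0,0,1,0,0,1,3,0,5,0,0,1,3,1,0,2,1,0,3,0,0,0,0,0,0,0,1,0,0,2,3,1]
Step 11: insert iae at [9, 33, 38] -> counters=[0,0,0,0,0,0,2,0,0,2,0,0,1,3,0,5,0,0,1,3,1,0,2,1,0,3,0,0,0,0,0,0,0,2,0,0,2,3,2]
Step 12: delete hro at [15, 22, 25] -> counters=[0,0,0,0,0,0,2,0,0,2,0,0,1,3,0,4,0,0,1,3,1,0,1,1,0,2,0,0,0,0,0,0,0,2,0,0,2,3,2]
Step 13: delete tc at [13, 15, 37] -> counters=[0,0,0,0,0,0,2,0,0,2,0,0,1,2,0,3,0,0,1,3,1,0,1,1,0,2,0,0,0,0,0,0,0,2,0,0,2,2,2]
Step 14: insert au at [12, 20, 25] -> counters=[0,0,0,0,0,0,2,0,0,2,0,0,2,2,0,3,0,0,1,3,2,0,1,1,0,3,0,0,0,0,0,0,0,2,0,0,2,2,2]
Step 15: insert eon at [6, 19, 36] -> counters=[0,0,0,0,0,0,3,0,0,2,0,0,2,2,0,3,0,0,1,4,2,0,1,1,0,3,0,0,0,0,0,0,0,2,0,0,3,2,2]
Step 16: insert bbe at [18, 19, 23] -> counters=[0,0,0,0,0,0,3,0,0,2,0,0,2,2,0,3,0,0,2,5,2,0,1,2,0,3,0,0,0,0,0,0,0,2,0,0,3,2,2]
Step 17: delete tc at [13, 15, 37] -> counters=[0,0,0,0,0,0,3,0,0,2,0,0,2,1,0,2,0,0,2,5,2,0,1,2,0,3,0,0,0,0,0,0,0,2,0,0,3,1,2]
Step 18: delete bbe at [18, 19, 23] -> counters=[0,0,0,0,0,0,3,0,0,2,0,0,2,1,0,2,0,0,1,4,2,0,1,1,0,3,0,0,0,0,0,0,0,2,0,0,3,1,2]
Step 19: insert au at [12, 20, 25] -> counters=[0,0,0,0,0,0,3,0,0,2,0,0,3,1,0,2,0,0,1,4,3,0,1,1,0,4,0,0,0,0,0,0,0,2,0,0,3,1,2]
Step 20: insert iae at [9, 33, 38] -> counters=[0,0,0,0,0,0,3,0,0,3,0,0,3,1,0,2,0,0,1,4,3,0,1,1,0,4,0,0,0,0,0,0,0,3,0,0,3,1,3]
Step 21: delete hro at [15, 22, 25] -> counters=[0,0,0,0,0,0,3,0,0,3,0,0,3,1,0,1,0,0,1,4,3,0,0,1,0,3,0,0,0,0,0,0,0,3,0,0,3,1,3]
Step 22: insert eon at [6, 19, 36] -> counters=[0,0,0,0,0,0,4,0,0,3,0,0,3,1,0,1,0,0,1,5,3,0,0,1,0,3,0,0,0,0,0,0,0,3,0,0,4,1,3]
Step 23: insert eon at [6, 19, 36] -> counters=[0,0,0,0,0,0,5,0,0,3,0,0,3,1,0,1,0,0,1,6,3,0,0,1,0,3,0,0,0,0,0,0,0,3,0,0,5,1,3]
Query jb: check counters[1]=0 counters[2]=0 counters[12]=3 -> no

Answer: no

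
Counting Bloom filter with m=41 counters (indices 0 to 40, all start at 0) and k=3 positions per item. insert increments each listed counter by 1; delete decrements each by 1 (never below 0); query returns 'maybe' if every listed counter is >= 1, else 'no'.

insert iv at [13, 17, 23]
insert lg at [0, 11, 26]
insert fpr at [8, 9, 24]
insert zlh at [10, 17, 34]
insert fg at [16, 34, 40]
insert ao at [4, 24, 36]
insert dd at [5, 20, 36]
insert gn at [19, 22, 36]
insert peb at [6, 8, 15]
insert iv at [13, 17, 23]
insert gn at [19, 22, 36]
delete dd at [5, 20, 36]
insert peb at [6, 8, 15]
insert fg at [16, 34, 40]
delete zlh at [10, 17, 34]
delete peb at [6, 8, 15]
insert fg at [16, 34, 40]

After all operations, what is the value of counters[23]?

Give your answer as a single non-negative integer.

Step 1: insert iv at [13, 17, 23] -> counters=[0,0,0,0,0,0,0,0,0,0,0,0,0,1,0,0,0,1,0,0,0,0,0,1,0,0,0,0,0,0,0,0,0,0,0,0,0,0,0,0,0]
Step 2: insert lg at [0, 11, 26] -> counters=[1,0,0,0,0,0,0,0,0,0,0,1,0,1,0,0,0,1,0,0,0,0,0,1,0,0,1,0,0,0,0,0,0,0,0,0,0,0,0,0,0]
Step 3: insert fpr at [8, 9, 24] -> counters=[1,0,0,0,0,0,0,0,1,1,0,1,0,1,0,0,0,1,0,0,0,0,0,1,1,0,1,0,0,0,0,0,0,0,0,0,0,0,0,0,0]
Step 4: insert zlh at [10, 17, 34] -> counters=[1,0,0,0,0,0,0,0,1,1,1,1,0,1,0,0,0,2,0,0,0,0,0,1,1,0,1,0,0,0,0,0,0,0,1,0,0,0,0,0,0]
Step 5: insert fg at [16, 34, 40] -> counters=[1,0,0,0,0,0,0,0,1,1,1,1,0,1,0,0,1,2,0,0,0,0,0,1,1,0,1,0,0,0,0,0,0,0,2,0,0,0,0,0,1]
Step 6: insert ao at [4, 24, 36] -> counters=[1,0,0,0,1,0,0,0,1,1,1,1,0,1,0,0,1,2,0,0,0,0,0,1,2,0,1,0,0,0,0,0,0,0,2,0,1,0,0,0,1]
Step 7: insert dd at [5, 20, 36] -> counters=[1,0,0,0,1,1,0,0,1,1,1,1,0,1,0,0,1,2,0,0,1,0,0,1,2,0,1,0,0,0,0,0,0,0,2,0,2,0,0,0,1]
Step 8: insert gn at [19, 22, 36] -> counters=[1,0,0,0,1,1,0,0,1,1,1,1,0,1,0,0,1,2,0,1,1,0,1,1,2,0,1,0,0,0,0,0,0,0,2,0,3,0,0,0,1]
Step 9: insert peb at [6, 8, 15] -> counters=[1,0,0,0,1,1,1,0,2,1,1,1,0,1,0,1,1,2,0,1,1,0,1,1,2,0,1,0,0,0,0,0,0,0,2,0,3,0,0,0,1]
Step 10: insert iv at [13, 17, 23] -> counters=[1,0,0,0,1,1,1,0,2,1,1,1,0,2,0,1,1,3,0,1,1,0,1,2,2,0,1,0,0,0,0,0,0,0,2,0,3,0,0,0,1]
Step 11: insert gn at [19, 22, 36] -> counters=[1,0,0,0,1,1,1,0,2,1,1,1,0,2,0,1,1,3,0,2,1,0,2,2,2,0,1,0,0,0,0,0,0,0,2,0,4,0,0,0,1]
Step 12: delete dd at [5, 20, 36] -> counters=[1,0,0,0,1,0,1,0,2,1,1,1,0,2,0,1,1,3,0,2,0,0,2,2,2,0,1,0,0,0,0,0,0,0,2,0,3,0,0,0,1]
Step 13: insert peb at [6, 8, 15] -> counters=[1,0,0,0,1,0,2,0,3,1,1,1,0,2,0,2,1,3,0,2,0,0,2,2,2,0,1,0,0,0,0,0,0,0,2,0,3,0,0,0,1]
Step 14: insert fg at [16, 34, 40] -> counters=[1,0,0,0,1,0,2,0,3,1,1,1,0,2,0,2,2,3,0,2,0,0,2,2,2,0,1,0,0,0,0,0,0,0,3,0,3,0,0,0,2]
Step 15: delete zlh at [10, 17, 34] -> counters=[1,0,0,0,1,0,2,0,3,1,0,1,0,2,0,2,2,2,0,2,0,0,2,2,2,0,1,0,0,0,0,0,0,0,2,0,3,0,0,0,2]
Step 16: delete peb at [6, 8, 15] -> counters=[1,0,0,0,1,0,1,0,2,1,0,1,0,2,0,1,2,2,0,2,0,0,2,2,2,0,1,0,0,0,0,0,0,0,2,0,3,0,0,0,2]
Step 17: insert fg at [16, 34, 40] -> counters=[1,0,0,0,1,0,1,0,2,1,0,1,0,2,0,1,3,2,0,2,0,0,2,2,2,0,1,0,0,0,0,0,0,0,3,0,3,0,0,0,3]
Final counters=[1,0,0,0,1,0,1,0,2,1,0,1,0,2,0,1,3,2,0,2,0,0,2,2,2,0,1,0,0,0,0,0,0,0,3,0,3,0,0,0,3] -> counters[23]=2

Answer: 2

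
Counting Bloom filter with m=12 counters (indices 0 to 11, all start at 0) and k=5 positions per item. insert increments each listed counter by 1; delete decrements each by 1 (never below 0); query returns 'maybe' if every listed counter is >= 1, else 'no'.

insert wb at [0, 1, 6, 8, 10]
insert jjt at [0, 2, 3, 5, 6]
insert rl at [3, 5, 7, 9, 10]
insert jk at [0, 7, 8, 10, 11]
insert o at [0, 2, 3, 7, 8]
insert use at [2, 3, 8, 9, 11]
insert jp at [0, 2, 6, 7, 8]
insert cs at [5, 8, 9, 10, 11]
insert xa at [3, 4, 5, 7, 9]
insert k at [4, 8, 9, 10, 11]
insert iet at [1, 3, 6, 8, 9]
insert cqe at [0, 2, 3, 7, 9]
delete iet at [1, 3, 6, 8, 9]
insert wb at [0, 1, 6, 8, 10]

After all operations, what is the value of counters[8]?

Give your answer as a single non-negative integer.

Answer: 8

Derivation:
Step 1: insert wb at [0, 1, 6, 8, 10] -> counters=[1,1,0,0,0,0,1,0,1,0,1,0]
Step 2: insert jjt at [0, 2, 3, 5, 6] -> counters=[2,1,1,1,0,1,2,0,1,0,1,0]
Step 3: insert rl at [3, 5, 7, 9, 10] -> counters=[2,1,1,2,0,2,2,1,1,1,2,0]
Step 4: insert jk at [0, 7, 8, 10, 11] -> counters=[3,1,1,2,0,2,2,2,2,1,3,1]
Step 5: insert o at [0, 2, 3, 7, 8] -> counters=[4,1,2,3,0,2,2,3,3,1,3,1]
Step 6: insert use at [2, 3, 8, 9, 11] -> counters=[4,1,3,4,0,2,2,3,4,2,3,2]
Step 7: insert jp at [0, 2, 6, 7, 8] -> counters=[5,1,4,4,0,2,3,4,5,2,3,2]
Step 8: insert cs at [5, 8, 9, 10, 11] -> counters=[5,1,4,4,0,3,3,4,6,3,4,3]
Step 9: insert xa at [3, 4, 5, 7, 9] -> counters=[5,1,4,5,1,4,3,5,6,4,4,3]
Step 10: insert k at [4, 8, 9, 10, 11] -> counters=[5,1,4,5,2,4,3,5,7,5,5,4]
Step 11: insert iet at [1, 3, 6, 8, 9] -> counters=[5,2,4,6,2,4,4,5,8,6,5,4]
Step 12: insert cqe at [0, 2, 3, 7, 9] -> counters=[6,2,5,7,2,4,4,6,8,7,5,4]
Step 13: delete iet at [1, 3, 6, 8, 9] -> counters=[6,1,5,6,2,4,3,6,7,6,5,4]
Step 14: insert wb at [0, 1, 6, 8, 10] -> counters=[7,2,5,6,2,4,4,6,8,6,6,4]
Final counters=[7,2,5,6,2,4,4,6,8,6,6,4] -> counters[8]=8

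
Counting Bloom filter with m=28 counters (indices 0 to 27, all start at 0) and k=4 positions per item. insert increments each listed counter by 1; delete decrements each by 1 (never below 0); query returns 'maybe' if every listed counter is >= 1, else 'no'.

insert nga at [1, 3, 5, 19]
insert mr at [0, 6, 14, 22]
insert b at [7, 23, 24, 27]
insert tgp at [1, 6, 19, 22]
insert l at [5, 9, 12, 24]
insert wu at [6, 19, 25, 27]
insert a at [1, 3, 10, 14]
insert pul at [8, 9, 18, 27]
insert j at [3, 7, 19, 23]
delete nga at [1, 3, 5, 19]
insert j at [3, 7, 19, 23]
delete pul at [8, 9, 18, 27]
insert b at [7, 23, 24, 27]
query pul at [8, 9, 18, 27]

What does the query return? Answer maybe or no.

Answer: no

Derivation:
Step 1: insert nga at [1, 3, 5, 19] -> counters=[0,1,0,1,0,1,0,0,0,0,0,0,0,0,0,0,0,0,0,1,0,0,0,0,0,0,0,0]
Step 2: insert mr at [0, 6, 14, 22] -> counters=[1,1,0,1,0,1,1,0,0,0,0,0,0,0,1,0,0,0,0,1,0,0,1,0,0,0,0,0]
Step 3: insert b at [7, 23, 24, 27] -> counters=[1,1,0,1,0,1,1,1,0,0,0,0,0,0,1,0,0,0,0,1,0,0,1,1,1,0,0,1]
Step 4: insert tgp at [1, 6, 19, 22] -> counters=[1,2,0,1,0,1,2,1,0,0,0,0,0,0,1,0,0,0,0,2,0,0,2,1,1,0,0,1]
Step 5: insert l at [5, 9, 12, 24] -> counters=[1,2,0,1,0,2,2,1,0,1,0,0,1,0,1,0,0,0,0,2,0,0,2,1,2,0,0,1]
Step 6: insert wu at [6, 19, 25, 27] -> counters=[1,2,0,1,0,2,3,1,0,1,0,0,1,0,1,0,0,0,0,3,0,0,2,1,2,1,0,2]
Step 7: insert a at [1, 3, 10, 14] -> counters=[1,3,0,2,0,2,3,1,0,1,1,0,1,0,2,0,0,0,0,3,0,0,2,1,2,1,0,2]
Step 8: insert pul at [8, 9, 18, 27] -> counters=[1,3,0,2,0,2,3,1,1,2,1,0,1,0,2,0,0,0,1,3,0,0,2,1,2,1,0,3]
Step 9: insert j at [3, 7, 19, 23] -> counters=[1,3,0,3,0,2,3,2,1,2,1,0,1,0,2,0,0,0,1,4,0,0,2,2,2,1,0,3]
Step 10: delete nga at [1, 3, 5, 19] -> counters=[1,2,0,2,0,1,3,2,1,2,1,0,1,0,2,0,0,0,1,3,0,0,2,2,2,1,0,3]
Step 11: insert j at [3, 7, 19, 23] -> counters=[1,2,0,3,0,1,3,3,1,2,1,0,1,0,2,0,0,0,1,4,0,0,2,3,2,1,0,3]
Step 12: delete pul at [8, 9, 18, 27] -> counters=[1,2,0,3,0,1,3,3,0,1,1,0,1,0,2,0,0,0,0,4,0,0,2,3,2,1,0,2]
Step 13: insert b at [7, 23, 24, 27] -> counters=[1,2,0,3,0,1,3,4,0,1,1,0,1,0,2,0,0,0,0,4,0,0,2,4,3,1,0,3]
Query pul: check counters[8]=0 counters[9]=1 counters[18]=0 counters[27]=3 -> no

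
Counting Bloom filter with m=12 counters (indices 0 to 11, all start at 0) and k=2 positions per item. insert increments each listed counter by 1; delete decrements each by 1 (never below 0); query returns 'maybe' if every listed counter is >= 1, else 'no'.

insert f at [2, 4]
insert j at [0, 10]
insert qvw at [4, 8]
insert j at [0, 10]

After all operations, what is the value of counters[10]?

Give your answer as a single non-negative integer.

Answer: 2

Derivation:
Step 1: insert f at [2, 4] -> counters=[0,0,1,0,1,0,0,0,0,0,0,0]
Step 2: insert j at [0, 10] -> counters=[1,0,1,0,1,0,0,0,0,0,1,0]
Step 3: insert qvw at [4, 8] -> counters=[1,0,1,0,2,0,0,0,1,0,1,0]
Step 4: insert j at [0, 10] -> counters=[2,0,1,0,2,0,0,0,1,0,2,0]
Final counters=[2,0,1,0,2,0,0,0,1,0,2,0] -> counters[10]=2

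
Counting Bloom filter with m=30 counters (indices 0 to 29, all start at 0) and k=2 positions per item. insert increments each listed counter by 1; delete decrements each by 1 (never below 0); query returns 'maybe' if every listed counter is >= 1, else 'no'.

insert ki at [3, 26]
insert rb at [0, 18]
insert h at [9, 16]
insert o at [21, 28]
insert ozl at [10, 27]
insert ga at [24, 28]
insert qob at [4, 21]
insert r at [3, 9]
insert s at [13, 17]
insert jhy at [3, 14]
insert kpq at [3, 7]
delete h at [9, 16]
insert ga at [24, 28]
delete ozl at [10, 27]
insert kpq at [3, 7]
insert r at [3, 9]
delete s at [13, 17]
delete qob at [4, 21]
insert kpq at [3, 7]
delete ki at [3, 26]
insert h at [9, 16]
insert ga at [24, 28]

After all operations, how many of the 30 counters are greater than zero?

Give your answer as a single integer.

Answer: 10

Derivation:
Step 1: insert ki at [3, 26] -> counters=[0,0,0,1,0,0,0,0,0,0,0,0,0,0,0,0,0,0,0,0,0,0,0,0,0,0,1,0,0,0]
Step 2: insert rb at [0, 18] -> counters=[1,0,0,1,0,0,0,0,0,0,0,0,0,0,0,0,0,0,1,0,0,0,0,0,0,0,1,0,0,0]
Step 3: insert h at [9, 16] -> counters=[1,0,0,1,0,0,0,0,0,1,0,0,0,0,0,0,1,0,1,0,0,0,0,0,0,0,1,0,0,0]
Step 4: insert o at [21, 28] -> counters=[1,0,0,1,0,0,0,0,0,1,0,0,0,0,0,0,1,0,1,0,0,1,0,0,0,0,1,0,1,0]
Step 5: insert ozl at [10, 27] -> counters=[1,0,0,1,0,0,0,0,0,1,1,0,0,0,0,0,1,0,1,0,0,1,0,0,0,0,1,1,1,0]
Step 6: insert ga at [24, 28] -> counters=[1,0,0,1,0,0,0,0,0,1,1,0,0,0,0,0,1,0,1,0,0,1,0,0,1,0,1,1,2,0]
Step 7: insert qob at [4, 21] -> counters=[1,0,0,1,1,0,0,0,0,1,1,0,0,0,0,0,1,0,1,0,0,2,0,0,1,0,1,1,2,0]
Step 8: insert r at [3, 9] -> counters=[1,0,0,2,1,0,0,0,0,2,1,0,0,0,0,0,1,0,1,0,0,2,0,0,1,0,1,1,2,0]
Step 9: insert s at [13, 17] -> counters=[1,0,0,2,1,0,0,0,0,2,1,0,0,1,0,0,1,1,1,0,0,2,0,0,1,0,1,1,2,0]
Step 10: insert jhy at [3, 14] -> counters=[1,0,0,3,1,0,0,0,0,2,1,0,0,1,1,0,1,1,1,0,0,2,0,0,1,0,1,1,2,0]
Step 11: insert kpq at [3, 7] -> counters=[1,0,0,4,1,0,0,1,0,2,1,0,0,1,1,0,1,1,1,0,0,2,0,0,1,0,1,1,2,0]
Step 12: delete h at [9, 16] -> counters=[1,0,0,4,1,0,0,1,0,1,1,0,0,1,1,0,0,1,1,0,0,2,0,0,1,0,1,1,2,0]
Step 13: insert ga at [24, 28] -> counters=[1,0,0,4,1,0,0,1,0,1,1,0,0,1,1,0,0,1,1,0,0,2,0,0,2,0,1,1,3,0]
Step 14: delete ozl at [10, 27] -> counters=[1,0,0,4,1,0,0,1,0,1,0,0,0,1,1,0,0,1,1,0,0,2,0,0,2,0,1,0,3,0]
Step 15: insert kpq at [3, 7] -> counters=[1,0,0,5,1,0,0,2,0,1,0,0,0,1,1,0,0,1,1,0,0,2,0,0,2,0,1,0,3,0]
Step 16: insert r at [3, 9] -> counters=[1,0,0,6,1,0,0,2,0,2,0,0,0,1,1,0,0,1,1,0,0,2,0,0,2,0,1,0,3,0]
Step 17: delete s at [13, 17] -> counters=[1,0,0,6,1,0,0,2,0,2,0,0,0,0,1,0,0,0,1,0,0,2,0,0,2,0,1,0,3,0]
Step 18: delete qob at [4, 21] -> counters=[1,0,0,6,0,0,0,2,0,2,0,0,0,0,1,0,0,0,1,0,0,1,0,0,2,0,1,0,3,0]
Step 19: insert kpq at [3, 7] -> counters=[1,0,0,7,0,0,0,3,0,2,0,0,0,0,1,0,0,0,1,0,0,1,0,0,2,0,1,0,3,0]
Step 20: delete ki at [3, 26] -> counters=[1,0,0,6,0,0,0,3,0,2,0,0,0,0,1,0,0,0,1,0,0,1,0,0,2,0,0,0,3,0]
Step 21: insert h at [9, 16] -> counters=[1,0,0,6,0,0,0,3,0,3,0,0,0,0,1,0,1,0,1,0,0,1,0,0,2,0,0,0,3,0]
Step 22: insert ga at [24, 28] -> counters=[1,0,0,6,0,0,0,3,0,3,0,0,0,0,1,0,1,0,1,0,0,1,0,0,3,0,0,0,4,0]
Final counters=[1,0,0,6,0,0,0,3,0,3,0,0,0,0,1,0,1,0,1,0,0,1,0,0,3,0,0,0,4,0] -> 10 nonzero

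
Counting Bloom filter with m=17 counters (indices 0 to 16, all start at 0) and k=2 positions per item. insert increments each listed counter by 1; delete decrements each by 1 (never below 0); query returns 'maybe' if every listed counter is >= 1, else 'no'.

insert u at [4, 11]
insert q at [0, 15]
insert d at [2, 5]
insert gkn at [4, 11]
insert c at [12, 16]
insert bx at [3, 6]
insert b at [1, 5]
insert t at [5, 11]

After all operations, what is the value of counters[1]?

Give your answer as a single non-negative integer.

Step 1: insert u at [4, 11] -> counters=[0,0,0,0,1,0,0,0,0,0,0,1,0,0,0,0,0]
Step 2: insert q at [0, 15] -> counters=[1,0,0,0,1,0,0,0,0,0,0,1,0,0,0,1,0]
Step 3: insert d at [2, 5] -> counters=[1,0,1,0,1,1,0,0,0,0,0,1,0,0,0,1,0]
Step 4: insert gkn at [4, 11] -> counters=[1,0,1,0,2,1,0,0,0,0,0,2,0,0,0,1,0]
Step 5: insert c at [12, 16] -> counters=[1,0,1,0,2,1,0,0,0,0,0,2,1,0,0,1,1]
Step 6: insert bx at [3, 6] -> counters=[1,0,1,1,2,1,1,0,0,0,0,2,1,0,0,1,1]
Step 7: insert b at [1, 5] -> counters=[1,1,1,1,2,2,1,0,0,0,0,2,1,0,0,1,1]
Step 8: insert t at [5, 11] -> counters=[1,1,1,1,2,3,1,0,0,0,0,3,1,0,0,1,1]
Final counters=[1,1,1,1,2,3,1,0,0,0,0,3,1,0,0,1,1] -> counters[1]=1

Answer: 1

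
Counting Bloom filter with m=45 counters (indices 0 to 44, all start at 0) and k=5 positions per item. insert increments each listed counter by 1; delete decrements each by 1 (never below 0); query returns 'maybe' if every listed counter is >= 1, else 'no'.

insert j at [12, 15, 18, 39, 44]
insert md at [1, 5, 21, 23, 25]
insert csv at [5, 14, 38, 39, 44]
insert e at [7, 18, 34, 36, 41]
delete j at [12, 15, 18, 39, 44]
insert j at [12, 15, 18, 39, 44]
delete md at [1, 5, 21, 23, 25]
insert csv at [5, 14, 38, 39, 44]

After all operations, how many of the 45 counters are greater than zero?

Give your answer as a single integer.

Step 1: insert j at [12, 15, 18, 39, 44] -> counters=[0,0,0,0,0,0,0,0,0,0,0,0,1,0,0,1,0,0,1,0,0,0,0,0,0,0,0,0,0,0,0,0,0,0,0,0,0,0,0,1,0,0,0,0,1]
Step 2: insert md at [1, 5, 21, 23, 25] -> counters=[0,1,0,0,0,1,0,0,0,0,0,0,1,0,0,1,0,0,1,0,0,1,0,1,0,1,0,0,0,0,0,0,0,0,0,0,0,0,0,1,0,0,0,0,1]
Step 3: insert csv at [5, 14, 38, 39, 44] -> counters=[0,1,0,0,0,2,0,0,0,0,0,0,1,0,1,1,0,0,1,0,0,1,0,1,0,1,0,0,0,0,0,0,0,0,0,0,0,0,1,2,0,0,0,0,2]
Step 4: insert e at [7, 18, 34, 36, 41] -> counters=[0,1,0,0,0,2,0,1,0,0,0,0,1,0,1,1,0,0,2,0,0,1,0,1,0,1,0,0,0,0,0,0,0,0,1,0,1,0,1,2,0,1,0,0,2]
Step 5: delete j at [12, 15, 18, 39, 44] -> counters=[0,1,0,0,0,2,0,1,0,0,0,0,0,0,1,0,0,0,1,0,0,1,0,1,0,1,0,0,0,0,0,0,0,0,1,0,1,0,1,1,0,1,0,0,1]
Step 6: insert j at [12, 15, 18, 39, 44] -> counters=[0,1,0,0,0,2,0,1,0,0,0,0,1,0,1,1,0,0,2,0,0,1,0,1,0,1,0,0,0,0,0,0,0,0,1,0,1,0,1,2,0,1,0,0,2]
Step 7: delete md at [1, 5, 21, 23, 25] -> counters=[0,0,0,0,0,1,0,1,0,0,0,0,1,0,1,1,0,0,2,0,0,0,0,0,0,0,0,0,0,0,0,0,0,0,1,0,1,0,1,2,0,1,0,0,2]
Step 8: insert csv at [5, 14, 38, 39, 44] -> counters=[0,0,0,0,0,2,0,1,0,0,0,0,1,0,2,1,0,0,2,0,0,0,0,0,0,0,0,0,0,0,0,0,0,0,1,0,1,0,2,3,0,1,0,0,3]
Final counters=[0,0,0,0,0,2,0,1,0,0,0,0,1,0,2,1,0,0,2,0,0,0,0,0,0,0,0,0,0,0,0,0,0,0,1,0,1,0,2,3,0,1,0,0,3] -> 12 nonzero

Answer: 12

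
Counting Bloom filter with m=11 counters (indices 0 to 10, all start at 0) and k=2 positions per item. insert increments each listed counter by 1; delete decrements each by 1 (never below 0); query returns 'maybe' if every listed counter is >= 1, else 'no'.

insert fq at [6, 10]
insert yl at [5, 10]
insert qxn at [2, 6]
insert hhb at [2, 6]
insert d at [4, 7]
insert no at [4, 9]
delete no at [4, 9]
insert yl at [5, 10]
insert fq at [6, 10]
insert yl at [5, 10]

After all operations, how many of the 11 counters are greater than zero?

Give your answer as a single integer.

Step 1: insert fq at [6, 10] -> counters=[0,0,0,0,0,0,1,0,0,0,1]
Step 2: insert yl at [5, 10] -> counters=[0,0,0,0,0,1,1,0,0,0,2]
Step 3: insert qxn at [2, 6] -> counters=[0,0,1,0,0,1,2,0,0,0,2]
Step 4: insert hhb at [2, 6] -> counters=[0,0,2,0,0,1,3,0,0,0,2]
Step 5: insert d at [4, 7] -> counters=[0,0,2,0,1,1,3,1,0,0,2]
Step 6: insert no at [4, 9] -> counters=[0,0,2,0,2,1,3,1,0,1,2]
Step 7: delete no at [4, 9] -> counters=[0,0,2,0,1,1,3,1,0,0,2]
Step 8: insert yl at [5, 10] -> counters=[0,0,2,0,1,2,3,1,0,0,3]
Step 9: insert fq at [6, 10] -> counters=[0,0,2,0,1,2,4,1,0,0,4]
Step 10: insert yl at [5, 10] -> counters=[0,0,2,0,1,3,4,1,0,0,5]
Final counters=[0,0,2,0,1,3,4,1,0,0,5] -> 6 nonzero

Answer: 6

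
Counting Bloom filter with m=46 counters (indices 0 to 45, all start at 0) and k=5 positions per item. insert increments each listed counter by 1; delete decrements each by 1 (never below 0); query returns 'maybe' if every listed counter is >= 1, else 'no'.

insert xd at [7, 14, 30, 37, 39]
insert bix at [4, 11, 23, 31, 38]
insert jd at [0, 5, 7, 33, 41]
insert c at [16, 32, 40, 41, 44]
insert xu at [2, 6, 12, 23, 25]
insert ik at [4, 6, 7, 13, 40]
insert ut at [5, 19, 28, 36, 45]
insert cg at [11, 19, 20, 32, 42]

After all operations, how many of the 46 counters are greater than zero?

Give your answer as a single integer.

Step 1: insert xd at [7, 14, 30, 37, 39] -> counters=[0,0,0,0,0,0,0,1,0,0,0,0,0,0,1,0,0,0,0,0,0,0,0,0,0,0,0,0,0,0,1,0,0,0,0,0,0,1,0,1,0,0,0,0,0,0]
Step 2: insert bix at [4, 11, 23, 31, 38] -> counters=[0,0,0,0,1,0,0,1,0,0,0,1,0,0,1,0,0,0,0,0,0,0,0,1,0,0,0,0,0,0,1,1,0,0,0,0,0,1,1,1,0,0,0,0,0,0]
Step 3: insert jd at [0, 5, 7, 33, 41] -> counters=[1,0,0,0,1,1,0,2,0,0,0,1,0,0,1,0,0,0,0,0,0,0,0,1,0,0,0,0,0,0,1,1,0,1,0,0,0,1,1,1,0,1,0,0,0,0]
Step 4: insert c at [16, 32, 40, 41, 44] -> counters=[1,0,0,0,1,1,0,2,0,0,0,1,0,0,1,0,1,0,0,0,0,0,0,1,0,0,0,0,0,0,1,1,1,1,0,0,0,1,1,1,1,2,0,0,1,0]
Step 5: insert xu at [2, 6, 12, 23, 25] -> counters=[1,0,1,0,1,1,1,2,0,0,0,1,1,0,1,0,1,0,0,0,0,0,0,2,0,1,0,0,0,0,1,1,1,1,0,0,0,1,1,1,1,2,0,0,1,0]
Step 6: insert ik at [4, 6, 7, 13, 40] -> counters=[1,0,1,0,2,1,2,3,0,0,0,1,1,1,1,0,1,0,0,0,0,0,0,2,0,1,0,0,0,0,1,1,1,1,0,0,0,1,1,1,2,2,0,0,1,0]
Step 7: insert ut at [5, 19, 28, 36, 45] -> counters=[1,0,1,0,2,2,2,3,0,0,0,1,1,1,1,0,1,0,0,1,0,0,0,2,0,1,0,0,1,0,1,1,1,1,0,0,1,1,1,1,2,2,0,0,1,1]
Step 8: insert cg at [11, 19, 20, 32, 42] -> counters=[1,0,1,0,2,2,2,3,0,0,0,2,1,1,1,0,1,0,0,2,1,0,0,2,0,1,0,0,1,0,1,1,2,1,0,0,1,1,1,1,2,2,1,0,1,1]
Final counters=[1,0,1,0,2,2,2,3,0,0,0,2,1,1,1,0,1,0,0,2,1,0,0,2,0,1,0,0,1,0,1,1,2,1,0,0,1,1,1,1,2,2,1,0,1,1] -> 29 nonzero

Answer: 29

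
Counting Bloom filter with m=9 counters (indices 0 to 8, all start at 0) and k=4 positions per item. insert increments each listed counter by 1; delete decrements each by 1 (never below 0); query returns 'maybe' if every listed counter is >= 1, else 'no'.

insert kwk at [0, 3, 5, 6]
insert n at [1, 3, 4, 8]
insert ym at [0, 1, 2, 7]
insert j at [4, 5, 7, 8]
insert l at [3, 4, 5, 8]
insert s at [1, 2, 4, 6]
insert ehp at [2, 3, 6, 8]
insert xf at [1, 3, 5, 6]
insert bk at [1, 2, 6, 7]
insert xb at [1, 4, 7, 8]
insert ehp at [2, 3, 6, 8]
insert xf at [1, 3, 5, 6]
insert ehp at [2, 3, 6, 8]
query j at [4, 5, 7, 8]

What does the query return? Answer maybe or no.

Step 1: insert kwk at [0, 3, 5, 6] -> counters=[1,0,0,1,0,1,1,0,0]
Step 2: insert n at [1, 3, 4, 8] -> counters=[1,1,0,2,1,1,1,0,1]
Step 3: insert ym at [0, 1, 2, 7] -> counters=[2,2,1,2,1,1,1,1,1]
Step 4: insert j at [4, 5, 7, 8] -> counters=[2,2,1,2,2,2,1,2,2]
Step 5: insert l at [3, 4, 5, 8] -> counters=[2,2,1,3,3,3,1,2,3]
Step 6: insert s at [1, 2, 4, 6] -> counters=[2,3,2,3,4,3,2,2,3]
Step 7: insert ehp at [2, 3, 6, 8] -> counters=[2,3,3,4,4,3,3,2,4]
Step 8: insert xf at [1, 3, 5, 6] -> counters=[2,4,3,5,4,4,4,2,4]
Step 9: insert bk at [1, 2, 6, 7] -> counters=[2,5,4,5,4,4,5,3,4]
Step 10: insert xb at [1, 4, 7, 8] -> counters=[2,6,4,5,5,4,5,4,5]
Step 11: insert ehp at [2, 3, 6, 8] -> counters=[2,6,5,6,5,4,6,4,6]
Step 12: insert xf at [1, 3, 5, 6] -> counters=[2,7,5,7,5,5,7,4,6]
Step 13: insert ehp at [2, 3, 6, 8] -> counters=[2,7,6,8,5,5,8,4,7]
Query j: check counters[4]=5 counters[5]=5 counters[7]=4 counters[8]=7 -> maybe

Answer: maybe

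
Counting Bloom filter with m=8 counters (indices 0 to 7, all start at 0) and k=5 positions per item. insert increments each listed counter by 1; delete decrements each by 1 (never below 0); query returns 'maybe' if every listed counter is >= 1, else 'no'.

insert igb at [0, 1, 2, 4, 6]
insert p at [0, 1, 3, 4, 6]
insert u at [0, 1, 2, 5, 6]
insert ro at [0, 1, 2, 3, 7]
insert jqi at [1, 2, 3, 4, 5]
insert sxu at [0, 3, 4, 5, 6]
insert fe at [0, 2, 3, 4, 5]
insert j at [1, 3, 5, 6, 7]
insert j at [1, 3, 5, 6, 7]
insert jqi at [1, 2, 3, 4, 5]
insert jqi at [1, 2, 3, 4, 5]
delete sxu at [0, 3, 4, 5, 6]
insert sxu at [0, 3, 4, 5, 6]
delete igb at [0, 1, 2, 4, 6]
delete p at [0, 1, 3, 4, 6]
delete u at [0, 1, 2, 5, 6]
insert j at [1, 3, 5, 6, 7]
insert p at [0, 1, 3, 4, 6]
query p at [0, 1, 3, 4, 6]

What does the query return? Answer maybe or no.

Step 1: insert igb at [0, 1, 2, 4, 6] -> counters=[1,1,1,0,1,0,1,0]
Step 2: insert p at [0, 1, 3, 4, 6] -> counters=[2,2,1,1,2,0,2,0]
Step 3: insert u at [0, 1, 2, 5, 6] -> counters=[3,3,2,1,2,1,3,0]
Step 4: insert ro at [0, 1, 2, 3, 7] -> counters=[4,4,3,2,2,1,3,1]
Step 5: insert jqi at [1, 2, 3, 4, 5] -> counters=[4,5,4,3,3,2,3,1]
Step 6: insert sxu at [0, 3, 4, 5, 6] -> counters=[5,5,4,4,4,3,4,1]
Step 7: insert fe at [0, 2, 3, 4, 5] -> counters=[6,5,5,5,5,4,4,1]
Step 8: insert j at [1, 3, 5, 6, 7] -> counters=[6,6,5,6,5,5,5,2]
Step 9: insert j at [1, 3, 5, 6, 7] -> counters=[6,7,5,7,5,6,6,3]
Step 10: insert jqi at [1, 2, 3, 4, 5] -> counters=[6,8,6,8,6,7,6,3]
Step 11: insert jqi at [1, 2, 3, 4, 5] -> counters=[6,9,7,9,7,8,6,3]
Step 12: delete sxu at [0, 3, 4, 5, 6] -> counters=[5,9,7,8,6,7,5,3]
Step 13: insert sxu at [0, 3, 4, 5, 6] -> counters=[6,9,7,9,7,8,6,3]
Step 14: delete igb at [0, 1, 2, 4, 6] -> counters=[5,8,6,9,6,8,5,3]
Step 15: delete p at [0, 1, 3, 4, 6] -> counters=[4,7,6,8,5,8,4,3]
Step 16: delete u at [0, 1, 2, 5, 6] -> counters=[3,6,5,8,5,7,3,3]
Step 17: insert j at [1, 3, 5, 6, 7] -> counters=[3,7,5,9,5,8,4,4]
Step 18: insert p at [0, 1, 3, 4, 6] -> counters=[4,8,5,10,6,8,5,4]
Query p: check counters[0]=4 counters[1]=8 counters[3]=10 counters[4]=6 counters[6]=5 -> maybe

Answer: maybe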